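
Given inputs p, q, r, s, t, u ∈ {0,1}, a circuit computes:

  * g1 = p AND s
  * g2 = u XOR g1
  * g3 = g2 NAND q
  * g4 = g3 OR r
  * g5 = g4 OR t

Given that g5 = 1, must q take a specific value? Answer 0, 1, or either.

either

Both values of q occur among assignments with g5 = 1:
  q=0: p=0, q=0, r=0, s=0, t=0, u=0
  q=1: p=0, q=1, r=0, s=0, t=0, u=0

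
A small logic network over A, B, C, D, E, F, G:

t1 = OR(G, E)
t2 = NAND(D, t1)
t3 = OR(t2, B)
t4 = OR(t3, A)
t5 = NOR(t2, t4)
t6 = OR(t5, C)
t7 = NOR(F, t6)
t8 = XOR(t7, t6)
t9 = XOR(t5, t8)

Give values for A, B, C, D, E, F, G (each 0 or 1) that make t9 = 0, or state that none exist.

A=1 B=1 C=0 D=0 E=0 F=1 G=0

t9 = XOR(t5, t8) must be 0, so t5 and t8 are equal.
Check with A=1 B=1 C=0 D=0 E=0 F=1 G=0:
t1 = OR(G, E) = OR(0, 0) = 0
t2 = NAND(D, t1) = NAND(0, 0) = 1
t3 = OR(t2, B) = OR(1, 1) = 1
t4 = OR(t3, A) = OR(1, 1) = 1
t5 = NOR(t2, t4) = NOR(1, 1) = 0
t6 = OR(t5, C) = OR(0, 0) = 0
t7 = NOR(F, t6) = NOR(1, 0) = 0
t8 = XOR(t7, t6) = XOR(0, 0) = 0
t9 = XOR(t5, t8) = XOR(0, 0) = 0
So t9 = 0 as required.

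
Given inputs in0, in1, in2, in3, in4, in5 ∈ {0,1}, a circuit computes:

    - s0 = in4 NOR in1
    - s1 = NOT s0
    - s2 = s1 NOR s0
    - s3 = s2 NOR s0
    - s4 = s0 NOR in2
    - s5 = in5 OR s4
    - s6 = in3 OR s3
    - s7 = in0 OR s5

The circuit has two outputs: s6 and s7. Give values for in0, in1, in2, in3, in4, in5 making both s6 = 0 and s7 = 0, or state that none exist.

in0=0, in1=0, in2=1, in3=0, in4=0, in5=0

Check with in0=0, in1=0, in2=1, in3=0, in4=0, in5=0:
s0 = in4 NOR in1 = 0 NOR 0 = 1
s1 = NOT s0 = NOT 1 = 0
s2 = s1 NOR s0 = 0 NOR 1 = 0
s3 = s2 NOR s0 = 0 NOR 1 = 0
s4 = s0 NOR in2 = 1 NOR 1 = 0
s5 = in5 OR s4 = 0 OR 0 = 0
s6 = in3 OR s3 = 0 OR 0 = 0
s7 = in0 OR s5 = 0 OR 0 = 0
So s6 = 0 and s7 = 0.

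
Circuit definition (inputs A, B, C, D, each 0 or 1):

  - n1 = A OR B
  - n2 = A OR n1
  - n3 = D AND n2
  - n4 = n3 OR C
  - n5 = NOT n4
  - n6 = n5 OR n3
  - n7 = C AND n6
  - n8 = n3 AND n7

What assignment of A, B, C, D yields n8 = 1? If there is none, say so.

n8 = n3 AND n7 must be 1, so both n3 = 1 and n7 = 1.
n3 = D AND n2 must be 1, so both D = 1 and n2 = 1.
Check with A=0, B=1, C=1, D=1:
n1 = A OR B = 0 OR 1 = 1
n2 = A OR n1 = 0 OR 1 = 1
n3 = D AND n2 = 1 AND 1 = 1
n4 = n3 OR C = 1 OR 1 = 1
n5 = NOT n4 = NOT 1 = 0
n6 = n5 OR n3 = 0 OR 1 = 1
n7 = C AND n6 = 1 AND 1 = 1
n8 = n3 AND n7 = 1 AND 1 = 1
So n8 = 1 as required.

A=0, B=1, C=1, D=1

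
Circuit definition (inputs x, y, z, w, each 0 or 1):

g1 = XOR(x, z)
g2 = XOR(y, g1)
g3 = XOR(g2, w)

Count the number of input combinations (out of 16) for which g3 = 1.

g3 = XOR(g2, w) must be 1, so g2 and w differ.
Enumerating the 16 input combinations, 8 give g3 = 1 and 8 give g3 = 0.

8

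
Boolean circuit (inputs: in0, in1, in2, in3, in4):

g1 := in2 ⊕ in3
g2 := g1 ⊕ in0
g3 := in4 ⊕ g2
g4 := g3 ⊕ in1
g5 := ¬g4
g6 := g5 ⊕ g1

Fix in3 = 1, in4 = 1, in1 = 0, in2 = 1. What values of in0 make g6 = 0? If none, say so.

g6 = g5 ⊕ g1 must be 0, so g5 and g1 are equal.
Check with in3 = 1, in4 = 1, in1 = 0, in2 = 1 and in0=0:
g1 = in2 ⊕ in3 = 1 ⊕ 1 = 0
g2 = g1 ⊕ in0 = 0 ⊕ 0 = 0
g3 = in4 ⊕ g2 = 1 ⊕ 0 = 1
g4 = g3 ⊕ in1 = 1 ⊕ 0 = 1
g5 = ¬g4 = ¬1 = 0
g6 = g5 ⊕ g1 = 0 ⊕ 0 = 0
So g6 = 0.

in0=0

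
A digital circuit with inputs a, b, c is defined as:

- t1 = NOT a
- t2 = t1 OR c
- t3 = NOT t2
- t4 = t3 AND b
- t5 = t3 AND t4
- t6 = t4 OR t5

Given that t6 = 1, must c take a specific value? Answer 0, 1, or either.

t6 = t4 OR t5 must be 1, so at least one of t4, t5 is 1.
Every assignment with t6 = 1 has c = 0; there are 1 such assignment(s).
  a=1, b=1, c=0

0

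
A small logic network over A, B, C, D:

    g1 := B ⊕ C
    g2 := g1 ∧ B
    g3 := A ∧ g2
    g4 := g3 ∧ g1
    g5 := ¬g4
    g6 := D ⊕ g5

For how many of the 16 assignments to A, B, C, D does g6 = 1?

8

g6 = D ⊕ g5 must be 1, so D and g5 differ.
Enumerating the 16 input combinations, 8 give g6 = 1 and 8 give g6 = 0.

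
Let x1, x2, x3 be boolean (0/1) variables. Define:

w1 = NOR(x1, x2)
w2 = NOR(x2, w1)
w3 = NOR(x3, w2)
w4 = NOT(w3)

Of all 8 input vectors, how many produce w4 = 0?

3

w4 = NOT(w3) must be 0, so w3 = 1.
Satisfying assignments:
  x1=0, x2=0, x3=0
  x1=0, x2=1, x3=0
  x1=1, x2=1, x3=0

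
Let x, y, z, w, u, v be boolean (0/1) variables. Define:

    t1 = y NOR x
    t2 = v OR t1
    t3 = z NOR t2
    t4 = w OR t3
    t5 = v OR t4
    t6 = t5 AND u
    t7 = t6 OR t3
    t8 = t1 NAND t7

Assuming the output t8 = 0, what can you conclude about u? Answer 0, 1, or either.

t8 = t1 NAND t7 must be 0, so both t1 = 1 and t7 = 1.
t1 = y NOR x must be 1, so both y = 0 and x = 0.
Every assignment with t8 = 0 has u = 1; there are 6 such assignment(s).

1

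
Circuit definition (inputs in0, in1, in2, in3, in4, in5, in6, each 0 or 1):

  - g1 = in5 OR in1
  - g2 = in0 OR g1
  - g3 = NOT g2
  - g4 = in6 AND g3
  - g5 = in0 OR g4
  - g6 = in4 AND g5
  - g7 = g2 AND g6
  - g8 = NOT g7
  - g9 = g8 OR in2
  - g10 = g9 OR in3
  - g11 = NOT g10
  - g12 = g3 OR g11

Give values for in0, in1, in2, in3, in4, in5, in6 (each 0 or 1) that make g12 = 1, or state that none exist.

g12 = g3 OR g11 must be 1, so at least one of g3, g11 is 1.
Check with in0=1, in1=0, in2=0, in3=0, in4=1, in5=1, in6=1:
g1 = in5 OR in1 = 1 OR 0 = 1
g2 = in0 OR g1 = 1 OR 1 = 1
g3 = NOT g2 = NOT 1 = 0
g4 = in6 AND g3 = 1 AND 0 = 0
g5 = in0 OR g4 = 1 OR 0 = 1
g6 = in4 AND g5 = 1 AND 1 = 1
g7 = g2 AND g6 = 1 AND 1 = 1
g8 = NOT g7 = NOT 1 = 0
g9 = g8 OR in2 = 0 OR 0 = 0
g10 = g9 OR in3 = 0 OR 0 = 0
g11 = NOT g10 = NOT 0 = 1
g12 = g3 OR g11 = 0 OR 1 = 1
So g12 = 1 as required.

in0=1, in1=0, in2=0, in3=0, in4=1, in5=1, in6=1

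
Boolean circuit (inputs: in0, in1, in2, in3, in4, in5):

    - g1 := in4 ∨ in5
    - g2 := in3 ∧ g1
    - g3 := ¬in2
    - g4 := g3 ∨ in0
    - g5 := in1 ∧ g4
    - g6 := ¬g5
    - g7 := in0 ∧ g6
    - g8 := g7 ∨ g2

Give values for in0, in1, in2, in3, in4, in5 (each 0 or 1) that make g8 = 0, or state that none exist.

in0=1, in1=1, in2=0, in3=0, in4=1, in5=1

g8 = g7 ∨ g2 must be 0, so both g7 = 0 and g2 = 0.
Check with in0=1, in1=1, in2=0, in3=0, in4=1, in5=1:
g1 = in4 ∨ in5 = 1 ∨ 1 = 1
g2 = in3 ∧ g1 = 0 ∧ 1 = 0
g3 = ¬in2 = ¬0 = 1
g4 = g3 ∨ in0 = 1 ∨ 1 = 1
g5 = in1 ∧ g4 = 1 ∧ 1 = 1
g6 = ¬g5 = ¬1 = 0
g7 = in0 ∧ g6 = 1 ∧ 0 = 0
g8 = g7 ∨ g2 = 0 ∨ 0 = 0
So g8 = 0 as required.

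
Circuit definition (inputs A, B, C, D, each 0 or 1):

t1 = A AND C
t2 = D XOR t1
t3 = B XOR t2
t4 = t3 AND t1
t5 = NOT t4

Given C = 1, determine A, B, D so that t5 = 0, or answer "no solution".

A=1 B=1 D=1

t5 = NOT t4 must be 0, so t4 = 1.
t4 = t3 AND t1 must be 1, so both t3 = 1 and t1 = 1.
Check with C = 1 and A=1, B=1, D=1:
t1 = A AND C = 1 AND 1 = 1
t2 = D XOR t1 = 1 XOR 1 = 0
t3 = B XOR t2 = 1 XOR 0 = 1
t4 = t3 AND t1 = 1 AND 1 = 1
t5 = NOT t4 = NOT 1 = 0
So t5 = 0.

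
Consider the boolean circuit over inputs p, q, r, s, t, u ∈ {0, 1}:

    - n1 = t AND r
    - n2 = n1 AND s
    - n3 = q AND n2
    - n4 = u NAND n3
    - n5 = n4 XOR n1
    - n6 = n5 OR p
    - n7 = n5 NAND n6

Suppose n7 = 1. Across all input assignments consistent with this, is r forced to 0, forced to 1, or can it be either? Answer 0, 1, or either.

n7 = n5 NAND n6 must be 1, so at least one of n5, n6 is 0.
Every assignment with n7 = 1 has r = 1; there are 14 such assignment(s).

1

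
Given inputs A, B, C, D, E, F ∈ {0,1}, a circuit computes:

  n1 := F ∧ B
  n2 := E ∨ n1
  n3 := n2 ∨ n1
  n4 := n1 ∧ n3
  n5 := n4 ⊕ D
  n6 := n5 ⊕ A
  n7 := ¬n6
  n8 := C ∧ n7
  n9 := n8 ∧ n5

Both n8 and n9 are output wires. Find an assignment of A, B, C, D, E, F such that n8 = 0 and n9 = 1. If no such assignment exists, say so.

no solution exists

Across all 64 input combinations, none give both n8 = 0 and n9 = 1.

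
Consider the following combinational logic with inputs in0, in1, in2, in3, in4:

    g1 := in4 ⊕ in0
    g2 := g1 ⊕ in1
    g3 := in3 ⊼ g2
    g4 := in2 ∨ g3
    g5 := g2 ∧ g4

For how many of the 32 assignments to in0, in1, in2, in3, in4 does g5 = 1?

12

g5 = g2 ∧ g4 must be 1, so both g2 = 1 and g4 = 1.
g2 = g1 ⊕ in1 must be 1, so g1 and in1 differ.
Enumerating the 32 input combinations, 12 give g5 = 1 and 20 give g5 = 0.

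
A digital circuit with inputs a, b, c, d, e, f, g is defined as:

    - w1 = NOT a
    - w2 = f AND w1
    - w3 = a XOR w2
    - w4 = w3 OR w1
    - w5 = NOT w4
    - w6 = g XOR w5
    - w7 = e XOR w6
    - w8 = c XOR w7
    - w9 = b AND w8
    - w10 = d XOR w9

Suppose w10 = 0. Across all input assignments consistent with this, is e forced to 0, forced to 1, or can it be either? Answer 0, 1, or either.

either

Both values of e occur among assignments with w10 = 0:
  e=0: a=0, b=0, c=0, d=0, e=0, f=0, g=0
  e=1: a=0, b=0, c=0, d=0, e=1, f=0, g=0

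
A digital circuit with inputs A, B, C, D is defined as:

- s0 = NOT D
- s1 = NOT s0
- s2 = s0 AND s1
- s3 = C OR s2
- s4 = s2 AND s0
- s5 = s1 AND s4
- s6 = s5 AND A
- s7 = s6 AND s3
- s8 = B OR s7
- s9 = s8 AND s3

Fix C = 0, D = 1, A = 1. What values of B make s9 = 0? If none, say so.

B=1

s9 = s8 AND s3 must be 0, so at least one of s8, s3 is 0.
Check with C = 0, D = 1, A = 1 and B=1:
s0 = NOT D = NOT 1 = 0
s1 = NOT s0 = NOT 0 = 1
s2 = s0 AND s1 = 0 AND 1 = 0
s3 = C OR s2 = 0 OR 0 = 0
s4 = s2 AND s0 = 0 AND 0 = 0
s5 = s1 AND s4 = 1 AND 0 = 0
s6 = s5 AND A = 0 AND 1 = 0
s7 = s6 AND s3 = 0 AND 0 = 0
s8 = B OR s7 = 1 OR 0 = 1
s9 = s8 AND s3 = 1 AND 0 = 0
So s9 = 0.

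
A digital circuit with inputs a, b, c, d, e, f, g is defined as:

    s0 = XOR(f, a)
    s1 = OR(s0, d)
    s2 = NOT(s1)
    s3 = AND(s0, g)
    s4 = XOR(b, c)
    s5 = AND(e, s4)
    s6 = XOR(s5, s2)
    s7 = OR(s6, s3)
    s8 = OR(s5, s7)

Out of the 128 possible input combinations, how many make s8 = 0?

48

s8 = OR(s5, s7) must be 0, so both s5 = 0 and s7 = 0.
s5 = AND(e, s4) must be 0, so at least one of e, s4 is 0.
Enumerating the 128 input combinations, 48 give s8 = 0 and 80 give s8 = 1.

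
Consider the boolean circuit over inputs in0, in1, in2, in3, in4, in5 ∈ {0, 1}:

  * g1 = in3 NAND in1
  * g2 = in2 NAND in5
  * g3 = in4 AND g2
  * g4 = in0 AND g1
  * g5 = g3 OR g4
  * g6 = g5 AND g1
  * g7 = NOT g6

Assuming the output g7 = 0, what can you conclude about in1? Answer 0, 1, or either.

Both values of in1 occur among assignments with g7 = 0:
  in1=0: in0=0, in1=0, in2=0, in3=0, in4=1, in5=0
  in1=1: in0=0, in1=1, in2=0, in3=0, in4=1, in5=0

either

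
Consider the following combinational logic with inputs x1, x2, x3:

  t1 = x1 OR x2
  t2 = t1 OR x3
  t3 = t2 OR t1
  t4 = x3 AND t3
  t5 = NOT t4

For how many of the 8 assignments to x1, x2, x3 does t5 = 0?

t5 = NOT t4 must be 0, so t4 = 1.
t4 = x3 AND t3 must be 1, so both x3 = 1 and t3 = 1.
Satisfying assignments:
  x1=0, x2=0, x3=1
  x1=0, x2=1, x3=1
  x1=1, x2=0, x3=1
  x1=1, x2=1, x3=1

4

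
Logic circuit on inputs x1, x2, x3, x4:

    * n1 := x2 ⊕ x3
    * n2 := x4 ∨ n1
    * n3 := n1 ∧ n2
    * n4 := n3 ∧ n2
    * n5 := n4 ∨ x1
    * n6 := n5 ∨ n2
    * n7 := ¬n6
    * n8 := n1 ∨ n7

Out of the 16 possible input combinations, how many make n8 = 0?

6

n8 = n1 ∨ n7 must be 0, so both n1 = 0 and n7 = 0.
n1 = x2 ⊕ x3 must be 0, so x2 and x3 are equal.
Enumerating the 16 input combinations, 6 give n8 = 0 and 10 give n8 = 1.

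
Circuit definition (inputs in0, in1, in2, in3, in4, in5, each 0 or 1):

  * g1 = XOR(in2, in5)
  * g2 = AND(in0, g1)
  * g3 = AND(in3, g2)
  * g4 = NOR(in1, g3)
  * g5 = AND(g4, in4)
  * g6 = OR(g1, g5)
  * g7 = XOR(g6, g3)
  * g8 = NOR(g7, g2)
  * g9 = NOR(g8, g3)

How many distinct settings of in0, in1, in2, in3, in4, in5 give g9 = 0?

32

g9 = NOR(g8, g3) must be 0, so at least one of g8, g3 is 1.
Enumerating the 64 input combinations, 32 give g9 = 0 and 32 give g9 = 1.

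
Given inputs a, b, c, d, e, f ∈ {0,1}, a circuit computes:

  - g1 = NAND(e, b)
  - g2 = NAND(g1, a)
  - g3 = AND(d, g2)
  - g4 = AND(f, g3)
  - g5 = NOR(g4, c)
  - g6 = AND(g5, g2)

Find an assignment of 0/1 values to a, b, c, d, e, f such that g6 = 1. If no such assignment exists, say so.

a=0, b=1, c=0, d=0, e=0, f=1

g6 = AND(g5, g2) must be 1, so both g5 = 1 and g2 = 1.
g5 = NOR(g4, c) must be 1, so both g4 = 0 and c = 0.
Check with a=0, b=1, c=0, d=0, e=0, f=1:
g1 = NAND(e, b) = NAND(0, 1) = 1
g2 = NAND(g1, a) = NAND(1, 0) = 1
g3 = AND(d, g2) = AND(0, 1) = 0
g4 = AND(f, g3) = AND(1, 0) = 0
g5 = NOR(g4, c) = NOR(0, 0) = 1
g6 = AND(g5, g2) = AND(1, 1) = 1
So g6 = 1 as required.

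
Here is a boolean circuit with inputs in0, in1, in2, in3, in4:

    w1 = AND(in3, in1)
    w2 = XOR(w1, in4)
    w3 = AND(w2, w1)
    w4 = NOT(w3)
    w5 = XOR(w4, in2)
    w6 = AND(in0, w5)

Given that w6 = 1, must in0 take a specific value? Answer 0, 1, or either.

w6 = AND(in0, w5) must be 1, so both in0 = 1 and w5 = 1.
w5 = XOR(w4, in2) must be 1, so w4 and in2 differ.
Every assignment with w6 = 1 has in0 = 1; there are 8 such assignment(s).

1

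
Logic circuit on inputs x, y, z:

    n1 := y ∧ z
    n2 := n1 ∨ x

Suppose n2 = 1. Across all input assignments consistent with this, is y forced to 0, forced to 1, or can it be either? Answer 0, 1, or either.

either

Both values of y occur among assignments with n2 = 1:
  y=0: x=1, y=0, z=0
  y=1: x=0, y=1, z=1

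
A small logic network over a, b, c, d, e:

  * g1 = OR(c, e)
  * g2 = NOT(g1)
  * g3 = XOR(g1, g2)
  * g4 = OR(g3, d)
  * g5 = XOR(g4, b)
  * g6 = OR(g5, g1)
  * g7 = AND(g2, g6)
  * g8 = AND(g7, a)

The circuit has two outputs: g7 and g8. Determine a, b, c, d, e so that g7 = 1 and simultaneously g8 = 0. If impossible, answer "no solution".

Check with a=0, b=0, c=0, d=0, e=0:
g1 = OR(c, e) = OR(0, 0) = 0
g2 = NOT(g1) = NOT 0 = 1
g3 = XOR(g1, g2) = XOR(0, 1) = 1
g4 = OR(g3, d) = OR(1, 0) = 1
g5 = XOR(g4, b) = XOR(1, 0) = 1
g6 = OR(g5, g1) = OR(1, 0) = 1
g7 = AND(g2, g6) = AND(1, 1) = 1
g8 = AND(g7, a) = AND(1, 0) = 0
So g7 = 1 and g8 = 0.

a=0, b=0, c=0, d=0, e=0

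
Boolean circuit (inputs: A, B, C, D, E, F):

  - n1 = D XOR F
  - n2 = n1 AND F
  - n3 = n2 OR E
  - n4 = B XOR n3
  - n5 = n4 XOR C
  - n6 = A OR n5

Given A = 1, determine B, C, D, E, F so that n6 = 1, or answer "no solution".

Check with A = 1 and B=1, C=0, D=0, E=1, F=1:
n1 = D XOR F = 0 XOR 1 = 1
n2 = n1 AND F = 1 AND 1 = 1
n3 = n2 OR E = 1 OR 1 = 1
n4 = B XOR n3 = 1 XOR 1 = 0
n5 = n4 XOR C = 0 XOR 0 = 0
n6 = A OR n5 = 1 OR 0 = 1
So n6 = 1.

B=1, C=0, D=0, E=1, F=1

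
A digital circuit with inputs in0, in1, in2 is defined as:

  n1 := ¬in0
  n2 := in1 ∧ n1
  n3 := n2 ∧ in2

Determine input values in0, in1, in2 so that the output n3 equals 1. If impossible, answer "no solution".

in0=0, in1=1, in2=1

Check with in0=0, in1=1, in2=1:
n1 = ¬in0 = ¬0 = 1
n2 = in1 ∧ n1 = 1 ∧ 1 = 1
n3 = n2 ∧ in2 = 1 ∧ 1 = 1
So n3 = 1 as required.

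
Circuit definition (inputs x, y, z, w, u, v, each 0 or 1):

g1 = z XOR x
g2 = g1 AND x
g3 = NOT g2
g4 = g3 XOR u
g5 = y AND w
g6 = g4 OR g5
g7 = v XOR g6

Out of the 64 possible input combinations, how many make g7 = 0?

g7 = v XOR g6 must be 0, so v and g6 are equal.
Enumerating the 64 input combinations, 32 give g7 = 0 and 32 give g7 = 1.

32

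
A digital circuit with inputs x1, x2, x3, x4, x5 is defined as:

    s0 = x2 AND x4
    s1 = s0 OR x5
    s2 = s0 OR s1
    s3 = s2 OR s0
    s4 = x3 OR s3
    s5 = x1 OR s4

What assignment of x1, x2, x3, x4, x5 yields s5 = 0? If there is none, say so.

x1=0 x2=1 x3=0 x4=0 x5=0

s5 = x1 OR s4 must be 0, so both x1 = 0 and s4 = 0.
Check with x1=0 x2=1 x3=0 x4=0 x5=0:
s0 = x2 AND x4 = 1 AND 0 = 0
s1 = s0 OR x5 = 0 OR 0 = 0
s2 = s0 OR s1 = 0 OR 0 = 0
s3 = s2 OR s0 = 0 OR 0 = 0
s4 = x3 OR s3 = 0 OR 0 = 0
s5 = x1 OR s4 = 0 OR 0 = 0
So s5 = 0 as required.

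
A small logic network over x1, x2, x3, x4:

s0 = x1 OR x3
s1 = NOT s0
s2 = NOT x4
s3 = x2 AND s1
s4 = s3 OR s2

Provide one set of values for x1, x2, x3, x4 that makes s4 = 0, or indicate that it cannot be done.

s4 = s3 OR s2 must be 0, so both s3 = 0 and s2 = 0.
Check with x1=0 x2=0 x3=1 x4=1:
s0 = x1 OR x3 = 0 OR 1 = 1
s1 = NOT s0 = NOT 1 = 0
s2 = NOT x4 = NOT 1 = 0
s3 = x2 AND s1 = 0 AND 0 = 0
s4 = s3 OR s2 = 0 OR 0 = 0
So s4 = 0 as required.

x1=0 x2=0 x3=1 x4=1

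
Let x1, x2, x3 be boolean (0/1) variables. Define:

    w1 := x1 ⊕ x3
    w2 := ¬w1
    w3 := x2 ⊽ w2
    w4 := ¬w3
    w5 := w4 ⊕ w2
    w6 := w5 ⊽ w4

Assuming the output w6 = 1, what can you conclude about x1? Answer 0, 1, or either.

Both values of x1 occur among assignments with w6 = 1:
  x1=0: x1=0, x2=0, x3=1
  x1=1: x1=1, x2=0, x3=0

either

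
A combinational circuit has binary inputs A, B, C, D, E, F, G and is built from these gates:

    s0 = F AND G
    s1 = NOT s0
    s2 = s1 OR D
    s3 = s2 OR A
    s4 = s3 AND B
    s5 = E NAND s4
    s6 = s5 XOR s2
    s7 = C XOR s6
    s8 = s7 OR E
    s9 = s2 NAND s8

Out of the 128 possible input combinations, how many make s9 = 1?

44

s9 = s2 NAND s8 must be 1, so at least one of s2, s8 is 0.
Enumerating the 128 input combinations, 44 give s9 = 1 and 84 give s9 = 0.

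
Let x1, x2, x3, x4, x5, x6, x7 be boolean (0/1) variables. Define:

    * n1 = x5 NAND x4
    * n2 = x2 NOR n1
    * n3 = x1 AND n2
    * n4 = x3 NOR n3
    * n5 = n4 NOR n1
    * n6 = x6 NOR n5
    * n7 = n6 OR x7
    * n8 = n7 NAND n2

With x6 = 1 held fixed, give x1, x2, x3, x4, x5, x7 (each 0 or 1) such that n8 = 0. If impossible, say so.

Check with x6 = 1 and x1=1, x2=0, x3=1, x4=1, x5=1, x7=1:
n1 = x5 NAND x4 = 1 NAND 1 = 0
n2 = x2 NOR n1 = 0 NOR 0 = 1
n3 = x1 AND n2 = 1 AND 1 = 1
n4 = x3 NOR n3 = 1 NOR 1 = 0
n5 = n4 NOR n1 = 0 NOR 0 = 1
n6 = x6 NOR n5 = 1 NOR 1 = 0
n7 = n6 OR x7 = 0 OR 1 = 1
n8 = n7 NAND n2 = 1 NAND 1 = 0
So n8 = 0.

x1=1, x2=0, x3=1, x4=1, x5=1, x7=1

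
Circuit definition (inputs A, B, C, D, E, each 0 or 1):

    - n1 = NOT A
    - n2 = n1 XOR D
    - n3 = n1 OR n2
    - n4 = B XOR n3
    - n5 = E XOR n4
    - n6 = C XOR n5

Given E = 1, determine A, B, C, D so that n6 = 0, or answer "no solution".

A=0 B=0 C=0 D=1

n6 = C XOR n5 must be 0, so C and n5 are equal.
Check with E = 1 and A=0, B=0, C=0, D=1:
n1 = NOT A = NOT 0 = 1
n2 = n1 XOR D = 1 XOR 1 = 0
n3 = n1 OR n2 = 1 OR 0 = 1
n4 = B XOR n3 = 0 XOR 1 = 1
n5 = E XOR n4 = 1 XOR 1 = 0
n6 = C XOR n5 = 0 XOR 0 = 0
So n6 = 0.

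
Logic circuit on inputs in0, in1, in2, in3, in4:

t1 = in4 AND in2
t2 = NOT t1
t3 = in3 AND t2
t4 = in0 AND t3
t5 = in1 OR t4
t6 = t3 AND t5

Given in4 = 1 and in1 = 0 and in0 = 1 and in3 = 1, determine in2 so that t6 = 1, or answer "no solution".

in2=0

Check with in4 = 1 and in1 = 0 and in0 = 1 and in3 = 1 and in2=0:
t1 = in4 AND in2 = 1 AND 0 = 0
t2 = NOT t1 = NOT 0 = 1
t3 = in3 AND t2 = 1 AND 1 = 1
t4 = in0 AND t3 = 1 AND 1 = 1
t5 = in1 OR t4 = 0 OR 1 = 1
t6 = t3 AND t5 = 1 AND 1 = 1
So t6 = 1.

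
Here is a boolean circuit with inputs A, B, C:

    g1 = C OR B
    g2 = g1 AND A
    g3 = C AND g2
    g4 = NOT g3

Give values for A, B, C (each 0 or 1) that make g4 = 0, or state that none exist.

A=1, B=0, C=1

g4 = NOT g3 must be 0, so g3 = 1.
g3 = C AND g2 must be 1, so both C = 1 and g2 = 1.
g2 = g1 AND A must be 1, so both g1 = 1 and A = 1.
Check with A=1, B=0, C=1:
g1 = C OR B = 1 OR 0 = 1
g2 = g1 AND A = 1 AND 1 = 1
g3 = C AND g2 = 1 AND 1 = 1
g4 = NOT g3 = NOT 1 = 0
So g4 = 0 as required.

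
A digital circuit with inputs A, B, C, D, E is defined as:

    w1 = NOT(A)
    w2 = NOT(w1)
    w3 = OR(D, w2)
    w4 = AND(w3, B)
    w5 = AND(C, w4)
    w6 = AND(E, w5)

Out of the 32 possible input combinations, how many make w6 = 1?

3

w6 = AND(E, w5) must be 1, so both E = 1 and w5 = 1.
w5 = AND(C, w4) must be 1, so both C = 1 and w4 = 1.
Satisfying assignments:
  A=0, B=1, C=1, D=1, E=1
  A=1, B=1, C=1, D=0, E=1
  A=1, B=1, C=1, D=1, E=1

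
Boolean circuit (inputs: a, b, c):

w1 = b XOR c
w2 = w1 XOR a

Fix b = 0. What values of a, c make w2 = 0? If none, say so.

a=0 c=0

Check with b = 0 and a=0, c=0:
w1 = b XOR c = 0 XOR 0 = 0
w2 = w1 XOR a = 0 XOR 0 = 0
So w2 = 0.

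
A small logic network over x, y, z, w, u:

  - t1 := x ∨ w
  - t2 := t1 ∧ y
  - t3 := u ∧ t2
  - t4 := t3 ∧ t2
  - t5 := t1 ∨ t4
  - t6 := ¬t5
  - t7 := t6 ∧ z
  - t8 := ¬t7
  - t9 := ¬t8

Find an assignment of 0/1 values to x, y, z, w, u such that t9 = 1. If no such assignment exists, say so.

t9 = ¬t8 must be 1, so t8 = 0.
Check with x=0 y=0 z=1 w=0 u=0:
t1 = x ∨ w = 0 ∨ 0 = 0
t2 = t1 ∧ y = 0 ∧ 0 = 0
t3 = u ∧ t2 = 0 ∧ 0 = 0
t4 = t3 ∧ t2 = 0 ∧ 0 = 0
t5 = t1 ∨ t4 = 0 ∨ 0 = 0
t6 = ¬t5 = ¬0 = 1
t7 = t6 ∧ z = 1 ∧ 1 = 1
t8 = ¬t7 = ¬1 = 0
t9 = ¬t8 = ¬0 = 1
So t9 = 1 as required.

x=0 y=0 z=1 w=0 u=0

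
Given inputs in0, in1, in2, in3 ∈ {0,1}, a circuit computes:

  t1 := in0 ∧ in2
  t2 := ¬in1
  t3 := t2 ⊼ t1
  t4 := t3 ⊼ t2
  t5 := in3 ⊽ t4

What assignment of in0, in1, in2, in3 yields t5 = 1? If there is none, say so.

t5 = in3 ⊽ t4 must be 1, so both in3 = 0 and t4 = 0.
t4 = t3 ⊼ t2 must be 0, so both t3 = 1 and t2 = 1.
Check with in0=1 in1=0 in2=0 in3=0:
t1 = in0 ∧ in2 = 1 ∧ 0 = 0
t2 = ¬in1 = ¬0 = 1
t3 = t2 ⊼ t1 = 1 ⊼ 0 = 1
t4 = t3 ⊼ t2 = 1 ⊼ 1 = 0
t5 = in3 ⊽ t4 = 0 ⊽ 0 = 1
So t5 = 1 as required.

in0=1 in1=0 in2=0 in3=0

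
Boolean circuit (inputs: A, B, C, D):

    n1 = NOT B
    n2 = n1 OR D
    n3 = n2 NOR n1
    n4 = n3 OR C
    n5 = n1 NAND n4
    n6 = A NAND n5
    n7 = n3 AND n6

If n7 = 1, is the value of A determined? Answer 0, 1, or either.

0

n7 = n3 AND n6 must be 1, so both n3 = 1 and n6 = 1.
n3 = n2 NOR n1 must be 1, so both n2 = 0 and n1 = 0.
n6 = A NAND n5 must be 1, so at least one of A, n5 is 0.
Every assignment with n7 = 1 has A = 0; there are 2 such assignment(s).
  A=0, B=1, C=0, D=0
  A=0, B=1, C=1, D=0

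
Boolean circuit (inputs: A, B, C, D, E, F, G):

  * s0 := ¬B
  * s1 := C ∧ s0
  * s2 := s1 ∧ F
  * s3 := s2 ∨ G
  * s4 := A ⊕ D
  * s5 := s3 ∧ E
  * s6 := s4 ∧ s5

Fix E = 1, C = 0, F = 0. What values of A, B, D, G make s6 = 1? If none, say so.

A=0, B=0, D=1, G=1

Check with E = 1, C = 0, F = 0 and A=0, B=0, D=1, G=1:
s0 = ¬B = ¬0 = 1
s1 = C ∧ s0 = 0 ∧ 1 = 0
s2 = s1 ∧ F = 0 ∧ 0 = 0
s3 = s2 ∨ G = 0 ∨ 1 = 1
s4 = A ⊕ D = 0 ⊕ 1 = 1
s5 = s3 ∧ E = 1 ∧ 1 = 1
s6 = s4 ∧ s5 = 1 ∧ 1 = 1
So s6 = 1.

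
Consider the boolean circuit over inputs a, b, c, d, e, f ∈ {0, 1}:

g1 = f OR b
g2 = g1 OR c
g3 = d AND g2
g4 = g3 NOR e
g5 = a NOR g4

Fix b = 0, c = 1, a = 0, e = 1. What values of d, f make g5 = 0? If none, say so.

With b = 0, c = 1, a = 0, e = 1 fixed, none of the 4 settings of d, f give g5 = 0.
For example, with d=0, f=0:
g1 = f OR b = 0 OR 0 = 0
g2 = g1 OR c = 0 OR 1 = 1
g3 = d AND g2 = 0 AND 1 = 0
g4 = g3 NOR e = 0 NOR 1 = 0
g5 = a NOR g4 = 0 NOR 0 = 1
giving g5 = 1 ≠ 0.

no solution exists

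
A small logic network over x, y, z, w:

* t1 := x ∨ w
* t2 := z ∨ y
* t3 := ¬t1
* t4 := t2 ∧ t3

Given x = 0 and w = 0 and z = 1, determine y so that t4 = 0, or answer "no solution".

no solution exists

With x = 0 and w = 0 and z = 1 fixed, none of the 2 settings of y give t4 = 0.
For example, with y=0:
t1 = x ∨ w = 0 ∨ 0 = 0
t2 = z ∨ y = 1 ∨ 0 = 1
t3 = ¬t1 = ¬0 = 1
t4 = t2 ∧ t3 = 1 ∧ 1 = 1
giving t4 = 1 ≠ 0.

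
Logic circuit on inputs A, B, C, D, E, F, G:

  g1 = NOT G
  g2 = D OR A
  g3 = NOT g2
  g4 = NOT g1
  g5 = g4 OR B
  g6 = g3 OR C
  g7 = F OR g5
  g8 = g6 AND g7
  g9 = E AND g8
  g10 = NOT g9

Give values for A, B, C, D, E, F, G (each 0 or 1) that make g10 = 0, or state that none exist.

g10 = NOT g9 must be 0, so g9 = 1.
g9 = E AND g8 must be 1, so both E = 1 and g8 = 1.
Check with A=0 B=0 C=1 D=0 E=1 F=1 G=1:
g1 = NOT G = NOT 1 = 0
g2 = D OR A = 0 OR 0 = 0
g3 = NOT g2 = NOT 0 = 1
g4 = NOT g1 = NOT 0 = 1
g5 = g4 OR B = 1 OR 0 = 1
g6 = g3 OR C = 1 OR 1 = 1
g7 = F OR g5 = 1 OR 1 = 1
g8 = g6 AND g7 = 1 AND 1 = 1
g9 = E AND g8 = 1 AND 1 = 1
g10 = NOT g9 = NOT 1 = 0
So g10 = 0 as required.

A=0 B=0 C=1 D=0 E=1 F=1 G=1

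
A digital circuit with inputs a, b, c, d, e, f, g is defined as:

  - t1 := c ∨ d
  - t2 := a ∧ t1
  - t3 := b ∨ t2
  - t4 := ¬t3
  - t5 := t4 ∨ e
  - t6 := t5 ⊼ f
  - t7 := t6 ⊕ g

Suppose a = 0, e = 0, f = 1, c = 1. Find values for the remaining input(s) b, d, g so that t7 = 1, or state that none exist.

Check with a = 0, e = 0, f = 1, c = 1 and b=1, d=0, g=0:
t1 = c ∨ d = 1 ∨ 0 = 1
t2 = a ∧ t1 = 0 ∧ 1 = 0
t3 = b ∨ t2 = 1 ∨ 0 = 1
t4 = ¬t3 = ¬1 = 0
t5 = t4 ∨ e = 0 ∨ 0 = 0
t6 = t5 ⊼ f = 0 ⊼ 1 = 1
t7 = t6 ⊕ g = 1 ⊕ 0 = 1
So t7 = 1.

b=1 d=0 g=0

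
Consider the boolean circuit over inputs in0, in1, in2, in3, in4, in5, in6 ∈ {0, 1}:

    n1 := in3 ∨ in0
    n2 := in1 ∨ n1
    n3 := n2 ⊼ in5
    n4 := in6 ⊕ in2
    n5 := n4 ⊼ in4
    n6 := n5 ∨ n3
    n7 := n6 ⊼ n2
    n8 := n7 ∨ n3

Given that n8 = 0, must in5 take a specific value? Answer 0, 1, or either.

n8 = n7 ∨ n3 must be 0, so both n7 = 0 and n3 = 0.
Every assignment with n8 = 0 has in5 = 1; there are 42 such assignment(s).

1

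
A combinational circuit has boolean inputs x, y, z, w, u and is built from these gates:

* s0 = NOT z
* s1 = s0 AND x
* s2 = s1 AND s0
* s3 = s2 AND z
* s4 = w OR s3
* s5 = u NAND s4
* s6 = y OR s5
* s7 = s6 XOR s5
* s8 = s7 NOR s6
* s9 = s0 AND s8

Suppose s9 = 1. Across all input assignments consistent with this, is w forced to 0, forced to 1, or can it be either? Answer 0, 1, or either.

1

s9 = s0 AND s8 must be 1, so both s0 = 1 and s8 = 1.
s0 = NOT z must be 1, so z = 0.
s8 = s7 NOR s6 must be 1, so both s7 = 0 and s6 = 0.
Every assignment with s9 = 1 has w = 1; there are 2 such assignment(s).
  x=0, y=0, z=0, w=1, u=1
  x=1, y=0, z=0, w=1, u=1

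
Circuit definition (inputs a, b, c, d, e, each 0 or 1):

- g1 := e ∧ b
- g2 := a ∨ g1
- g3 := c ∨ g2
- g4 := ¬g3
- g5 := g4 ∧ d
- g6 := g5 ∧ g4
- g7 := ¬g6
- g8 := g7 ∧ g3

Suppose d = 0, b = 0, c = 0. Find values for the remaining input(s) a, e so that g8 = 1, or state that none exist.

a=1, e=1

Check with d = 0, b = 0, c = 0 and a=1, e=1:
g1 = e ∧ b = 1 ∧ 0 = 0
g2 = a ∨ g1 = 1 ∨ 0 = 1
g3 = c ∨ g2 = 0 ∨ 1 = 1
g4 = ¬g3 = ¬1 = 0
g5 = g4 ∧ d = 0 ∧ 0 = 0
g6 = g5 ∧ g4 = 0 ∧ 0 = 0
g7 = ¬g6 = ¬0 = 1
g8 = g7 ∧ g3 = 1 ∧ 1 = 1
So g8 = 1.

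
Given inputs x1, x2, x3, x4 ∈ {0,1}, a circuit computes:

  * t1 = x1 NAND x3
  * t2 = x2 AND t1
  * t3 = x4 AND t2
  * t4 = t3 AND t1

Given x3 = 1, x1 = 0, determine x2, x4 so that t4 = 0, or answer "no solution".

x2=0, x4=1

Check with x3 = 1, x1 = 0 and x2=0, x4=1:
t1 = x1 NAND x3 = 0 NAND 1 = 1
t2 = x2 AND t1 = 0 AND 1 = 0
t3 = x4 AND t2 = 1 AND 0 = 0
t4 = t3 AND t1 = 0 AND 1 = 0
So t4 = 0.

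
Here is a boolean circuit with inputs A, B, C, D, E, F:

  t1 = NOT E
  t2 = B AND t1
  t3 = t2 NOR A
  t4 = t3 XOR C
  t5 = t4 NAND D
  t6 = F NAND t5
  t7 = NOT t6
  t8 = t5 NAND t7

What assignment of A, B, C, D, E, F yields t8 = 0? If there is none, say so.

t8 = t5 NAND t7 must be 0, so both t5 = 1 and t7 = 1.
t5 = t4 NAND D must be 1, so at least one of t4, D is 0.
Check with A=1, B=1, C=0, D=0, E=1, F=1:
t1 = NOT E = NOT 1 = 0
t2 = B AND t1 = 1 AND 0 = 0
t3 = t2 NOR A = 0 NOR 1 = 0
t4 = t3 XOR C = 0 XOR 0 = 0
t5 = t4 NAND D = 0 NAND 0 = 1
t6 = F NAND t5 = 1 NAND 1 = 0
t7 = NOT t6 = NOT 0 = 1
t8 = t5 NAND t7 = 1 NAND 1 = 0
So t8 = 0 as required.

A=1, B=1, C=0, D=0, E=1, F=1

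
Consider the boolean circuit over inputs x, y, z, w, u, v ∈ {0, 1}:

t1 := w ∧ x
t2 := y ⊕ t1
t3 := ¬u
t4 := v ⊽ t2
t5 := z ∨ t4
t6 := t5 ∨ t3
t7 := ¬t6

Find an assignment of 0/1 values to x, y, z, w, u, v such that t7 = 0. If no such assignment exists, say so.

x=1, y=0, z=0, w=1, u=0, v=0

Check with x=1, y=0, z=0, w=1, u=0, v=0:
t1 = w ∧ x = 1 ∧ 1 = 1
t2 = y ⊕ t1 = 0 ⊕ 1 = 1
t3 = ¬u = ¬0 = 1
t4 = v ⊽ t2 = 0 ⊽ 1 = 0
t5 = z ∨ t4 = 0 ∨ 0 = 0
t6 = t5 ∨ t3 = 0 ∨ 1 = 1
t7 = ¬t6 = ¬1 = 0
So t7 = 0 as required.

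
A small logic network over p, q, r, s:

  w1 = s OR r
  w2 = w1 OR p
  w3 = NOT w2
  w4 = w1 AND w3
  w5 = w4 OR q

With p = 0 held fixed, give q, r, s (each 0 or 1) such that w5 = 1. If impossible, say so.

w5 = w4 OR q must be 1, so at least one of w4, q is 1.
Check with p = 0 and q=1, r=1, s=1:
w1 = s OR r = 1 OR 1 = 1
w2 = w1 OR p = 1 OR 0 = 1
w3 = NOT w2 = NOT 1 = 0
w4 = w1 AND w3 = 1 AND 0 = 0
w5 = w4 OR q = 0 OR 1 = 1
So w5 = 1.

q=1 r=1 s=1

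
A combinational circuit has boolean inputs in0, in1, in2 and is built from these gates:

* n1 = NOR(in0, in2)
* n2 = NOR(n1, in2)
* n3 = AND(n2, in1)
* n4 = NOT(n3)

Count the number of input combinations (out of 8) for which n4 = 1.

n4 = NOT(n3) must be 1, so n3 = 0.
n3 = AND(n2, in1) must be 0, so at least one of n2, in1 is 0.
Enumerating the 8 input combinations, 7 give n4 = 1 and 1 give n4 = 0.

7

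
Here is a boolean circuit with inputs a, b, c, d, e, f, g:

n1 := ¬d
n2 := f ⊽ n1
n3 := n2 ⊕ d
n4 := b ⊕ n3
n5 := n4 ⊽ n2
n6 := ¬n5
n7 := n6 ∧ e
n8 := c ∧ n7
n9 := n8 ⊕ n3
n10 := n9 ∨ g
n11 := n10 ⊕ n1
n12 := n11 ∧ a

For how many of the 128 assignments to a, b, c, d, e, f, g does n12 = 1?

39

n12 = n11 ∧ a must be 1, so both n11 = 1 and a = 1.
Enumerating the 128 input combinations, 39 give n12 = 1 and 89 give n12 = 0.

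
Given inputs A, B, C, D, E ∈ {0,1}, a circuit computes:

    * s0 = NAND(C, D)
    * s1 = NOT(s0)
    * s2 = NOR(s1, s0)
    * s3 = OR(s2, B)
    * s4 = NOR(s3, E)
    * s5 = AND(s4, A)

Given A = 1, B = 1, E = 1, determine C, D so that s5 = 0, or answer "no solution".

s5 = AND(s4, A) must be 0, so at least one of s4, A is 0.
Check with A = 1, B = 1, E = 1 and C=1, D=1:
s0 = NAND(C, D) = NAND(1, 1) = 0
s1 = NOT(s0) = NOT 0 = 1
s2 = NOR(s1, s0) = NOR(1, 0) = 0
s3 = OR(s2, B) = OR(0, 1) = 1
s4 = NOR(s3, E) = NOR(1, 1) = 0
s5 = AND(s4, A) = AND(0, 1) = 0
So s5 = 0.

C=1 D=1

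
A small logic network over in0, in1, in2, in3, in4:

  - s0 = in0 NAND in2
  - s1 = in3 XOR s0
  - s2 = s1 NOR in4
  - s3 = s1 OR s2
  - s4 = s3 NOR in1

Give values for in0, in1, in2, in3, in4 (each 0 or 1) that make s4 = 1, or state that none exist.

s4 = s3 NOR in1 must be 1, so both s3 = 0 and in1 = 0.
s3 = s1 OR s2 must be 0, so both s1 = 0 and s2 = 0.
s1 = in3 XOR s0 must be 0, so in3 and s0 are equal.
Check with in0=0, in1=0, in2=0, in3=1, in4=1:
s0 = in0 NAND in2 = 0 NAND 0 = 1
s1 = in3 XOR s0 = 1 XOR 1 = 0
s2 = s1 NOR in4 = 0 NOR 1 = 0
s3 = s1 OR s2 = 0 OR 0 = 0
s4 = s3 NOR in1 = 0 NOR 0 = 1
So s4 = 1 as required.

in0=0, in1=0, in2=0, in3=1, in4=1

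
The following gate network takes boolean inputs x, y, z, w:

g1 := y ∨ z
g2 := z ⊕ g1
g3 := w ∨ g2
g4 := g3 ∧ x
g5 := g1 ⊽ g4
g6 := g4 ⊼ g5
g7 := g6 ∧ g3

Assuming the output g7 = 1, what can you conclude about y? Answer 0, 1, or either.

Both values of y occur among assignments with g7 = 1:
  y=0: x=0, y=0, z=0, w=1
  y=1: x=0, y=1, z=0, w=0

either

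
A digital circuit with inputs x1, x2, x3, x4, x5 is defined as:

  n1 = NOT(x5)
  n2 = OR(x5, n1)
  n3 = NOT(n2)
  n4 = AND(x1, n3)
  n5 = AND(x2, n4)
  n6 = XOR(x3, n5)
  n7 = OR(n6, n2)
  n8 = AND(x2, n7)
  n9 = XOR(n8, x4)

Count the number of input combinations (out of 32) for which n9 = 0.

n9 = XOR(n8, x4) must be 0, so n8 and x4 are equal.
Enumerating the 32 input combinations, 16 give n9 = 0 and 16 give n9 = 1.

16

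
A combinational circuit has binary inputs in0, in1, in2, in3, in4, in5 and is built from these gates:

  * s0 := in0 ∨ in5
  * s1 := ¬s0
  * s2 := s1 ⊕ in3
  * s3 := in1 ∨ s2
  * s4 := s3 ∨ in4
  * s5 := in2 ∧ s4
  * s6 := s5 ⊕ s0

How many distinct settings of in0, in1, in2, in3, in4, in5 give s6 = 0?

s6 = s5 ⊕ s0 must be 0, so s5 and s0 are equal.
Enumerating the 64 input combinations, 30 give s6 = 0 and 34 give s6 = 1.

30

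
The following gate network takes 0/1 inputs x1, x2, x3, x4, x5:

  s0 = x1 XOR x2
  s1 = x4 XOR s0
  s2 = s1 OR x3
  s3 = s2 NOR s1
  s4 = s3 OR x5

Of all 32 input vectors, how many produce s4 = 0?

12

s4 = s3 OR x5 must be 0, so both s3 = 0 and x5 = 0.
s3 = s2 NOR s1 must be 0, so at least one of s2, s1 is 1.
Enumerating the 32 input combinations, 12 give s4 = 0 and 20 give s4 = 1.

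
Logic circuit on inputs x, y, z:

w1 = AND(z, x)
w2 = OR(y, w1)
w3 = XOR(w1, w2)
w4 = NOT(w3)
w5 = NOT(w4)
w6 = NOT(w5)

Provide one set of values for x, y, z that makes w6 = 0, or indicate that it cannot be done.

w6 = NOT(w5) must be 0, so w5 = 1.
w5 = NOT(w4) must be 1, so w4 = 0.
w4 = NOT(w3) must be 0, so w3 = 1.
Check with x=0, y=1, z=0:
w1 = AND(z, x) = AND(0, 0) = 0
w2 = OR(y, w1) = OR(1, 0) = 1
w3 = XOR(w1, w2) = XOR(0, 1) = 1
w4 = NOT(w3) = NOT 1 = 0
w5 = NOT(w4) = NOT 0 = 1
w6 = NOT(w5) = NOT 1 = 0
So w6 = 0 as required.

x=0, y=1, z=0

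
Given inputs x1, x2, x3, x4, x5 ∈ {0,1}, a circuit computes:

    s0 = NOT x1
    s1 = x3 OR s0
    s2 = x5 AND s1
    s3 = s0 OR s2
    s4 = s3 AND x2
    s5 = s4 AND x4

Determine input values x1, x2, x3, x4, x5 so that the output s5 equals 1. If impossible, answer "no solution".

x1=0, x2=1, x3=1, x4=1, x5=1

s5 = s4 AND x4 must be 1, so both s4 = 1 and x4 = 1.
Check with x1=0, x2=1, x3=1, x4=1, x5=1:
s0 = NOT x1 = NOT 0 = 1
s1 = x3 OR s0 = 1 OR 1 = 1
s2 = x5 AND s1 = 1 AND 1 = 1
s3 = s0 OR s2 = 1 OR 1 = 1
s4 = s3 AND x2 = 1 AND 1 = 1
s5 = s4 AND x4 = 1 AND 1 = 1
So s5 = 1 as required.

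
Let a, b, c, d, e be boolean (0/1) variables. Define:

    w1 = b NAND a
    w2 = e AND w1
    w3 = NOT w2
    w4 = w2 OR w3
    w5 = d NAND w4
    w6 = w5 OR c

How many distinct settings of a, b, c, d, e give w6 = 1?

24

w6 = w5 OR c must be 1, so at least one of w5, c is 1.
Enumerating the 32 input combinations, 24 give w6 = 1 and 8 give w6 = 0.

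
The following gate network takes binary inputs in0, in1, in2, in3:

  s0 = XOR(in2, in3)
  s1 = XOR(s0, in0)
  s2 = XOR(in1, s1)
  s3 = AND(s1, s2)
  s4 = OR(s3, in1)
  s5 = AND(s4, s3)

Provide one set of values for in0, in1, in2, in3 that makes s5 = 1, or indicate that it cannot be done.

in0=1 in1=0 in2=1 in3=1

s5 = AND(s4, s3) must be 1, so both s4 = 1 and s3 = 1.
s4 = OR(s3, in1) must be 1, so at least one of s3, in1 is 1.
Check with in0=1 in1=0 in2=1 in3=1:
s0 = XOR(in2, in3) = XOR(1, 1) = 0
s1 = XOR(s0, in0) = XOR(0, 1) = 1
s2 = XOR(in1, s1) = XOR(0, 1) = 1
s3 = AND(s1, s2) = AND(1, 1) = 1
s4 = OR(s3, in1) = OR(1, 0) = 1
s5 = AND(s4, s3) = AND(1, 1) = 1
So s5 = 1 as required.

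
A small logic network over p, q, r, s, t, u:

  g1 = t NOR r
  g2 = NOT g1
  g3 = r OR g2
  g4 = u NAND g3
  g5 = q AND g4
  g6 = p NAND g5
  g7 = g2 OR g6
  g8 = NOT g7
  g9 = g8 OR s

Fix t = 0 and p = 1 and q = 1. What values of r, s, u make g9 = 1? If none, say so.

g9 = g8 OR s must be 1, so at least one of g8, s is 1.
Check with t = 0 and p = 1 and q = 1 and r=1, s=1, u=0:
g1 = t NOR r = 0 NOR 1 = 0
g2 = NOT g1 = NOT 0 = 1
g3 = r OR g2 = 1 OR 1 = 1
g4 = u NAND g3 = 0 NAND 1 = 1
g5 = q AND g4 = 1 AND 1 = 1
g6 = p NAND g5 = 1 NAND 1 = 0
g7 = g2 OR g6 = 1 OR 0 = 1
g8 = NOT g7 = NOT 1 = 0
g9 = g8 OR s = 0 OR 1 = 1
So g9 = 1.

r=1 s=1 u=0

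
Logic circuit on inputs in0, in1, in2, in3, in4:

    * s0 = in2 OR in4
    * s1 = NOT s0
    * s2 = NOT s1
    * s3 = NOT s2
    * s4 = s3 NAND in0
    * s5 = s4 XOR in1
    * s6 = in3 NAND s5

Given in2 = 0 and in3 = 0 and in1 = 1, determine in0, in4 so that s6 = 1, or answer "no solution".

Check with in2 = 0 and in3 = 0 and in1 = 1 and in0=1, in4=1:
s0 = in2 OR in4 = 0 OR 1 = 1
s1 = NOT s0 = NOT 1 = 0
s2 = NOT s1 = NOT 0 = 1
s3 = NOT s2 = NOT 1 = 0
s4 = s3 NAND in0 = 0 NAND 1 = 1
s5 = s4 XOR in1 = 1 XOR 1 = 0
s6 = in3 NAND s5 = 0 NAND 0 = 1
So s6 = 1.

in0=1, in4=1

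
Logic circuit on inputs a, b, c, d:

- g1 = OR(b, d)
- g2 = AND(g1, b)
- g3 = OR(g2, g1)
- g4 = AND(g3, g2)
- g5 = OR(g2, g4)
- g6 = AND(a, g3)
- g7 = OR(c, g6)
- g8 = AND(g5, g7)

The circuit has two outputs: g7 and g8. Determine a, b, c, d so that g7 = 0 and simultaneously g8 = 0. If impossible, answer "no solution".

a=0 b=1 c=0 d=0

Check with a=0 b=1 c=0 d=0:
g1 = OR(b, d) = OR(1, 0) = 1
g2 = AND(g1, b) = AND(1, 1) = 1
g3 = OR(g2, g1) = OR(1, 1) = 1
g4 = AND(g3, g2) = AND(1, 1) = 1
g5 = OR(g2, g4) = OR(1, 1) = 1
g6 = AND(a, g3) = AND(0, 1) = 0
g7 = OR(c, g6) = OR(0, 0) = 0
g8 = AND(g5, g7) = AND(1, 0) = 0
So g7 = 0 and g8 = 0.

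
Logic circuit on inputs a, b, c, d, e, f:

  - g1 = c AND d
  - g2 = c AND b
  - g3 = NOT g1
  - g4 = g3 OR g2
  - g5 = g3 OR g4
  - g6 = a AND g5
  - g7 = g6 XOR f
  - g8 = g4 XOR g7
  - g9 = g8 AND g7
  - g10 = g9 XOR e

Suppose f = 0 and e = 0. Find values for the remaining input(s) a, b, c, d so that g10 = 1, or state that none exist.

With f = 0 and e = 0 fixed, none of the 16 settings of a, b, c, d give g10 = 1.
For example, with a=0, b=1, c=0, d=1:
g1 = c AND d = 0 AND 1 = 0
g2 = c AND b = 0 AND 1 = 0
g3 = NOT g1 = NOT 0 = 1
g4 = g3 OR g2 = 1 OR 0 = 1
g5 = g3 OR g4 = 1 OR 1 = 1
g6 = a AND g5 = 0 AND 1 = 0
g7 = g6 XOR f = 0 XOR 0 = 0
g8 = g4 XOR g7 = 1 XOR 0 = 1
g9 = g8 AND g7 = 1 AND 0 = 0
g10 = g9 XOR e = 0 XOR 0 = 0
giving g10 = 0 ≠ 1.

no solution exists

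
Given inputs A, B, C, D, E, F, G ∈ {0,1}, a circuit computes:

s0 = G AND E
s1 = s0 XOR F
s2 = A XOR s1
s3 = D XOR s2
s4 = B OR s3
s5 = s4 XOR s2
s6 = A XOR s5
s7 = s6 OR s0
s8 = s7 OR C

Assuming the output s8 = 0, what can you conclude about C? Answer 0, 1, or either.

s8 = s7 OR C must be 0, so both s7 = 0 and C = 0.
s7 = s6 OR s0 must be 0, so both s6 = 0 and s0 = 0.
s6 = A XOR s5 must be 0, so A and s5 are equal.
Every assignment with s8 = 0 has C = 0; there are 24 such assignment(s).

0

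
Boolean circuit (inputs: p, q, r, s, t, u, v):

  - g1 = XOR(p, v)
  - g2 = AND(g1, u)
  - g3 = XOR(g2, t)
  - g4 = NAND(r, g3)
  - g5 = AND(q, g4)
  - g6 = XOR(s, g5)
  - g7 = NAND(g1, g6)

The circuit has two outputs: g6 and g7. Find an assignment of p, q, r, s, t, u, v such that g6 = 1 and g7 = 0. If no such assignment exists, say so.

p=1, q=1, r=1, s=0, t=1, u=1, v=0

Check with p=1, q=1, r=1, s=0, t=1, u=1, v=0:
g1 = XOR(p, v) = XOR(1, 0) = 1
g2 = AND(g1, u) = AND(1, 1) = 1
g3 = XOR(g2, t) = XOR(1, 1) = 0
g4 = NAND(r, g3) = NAND(1, 0) = 1
g5 = AND(q, g4) = AND(1, 1) = 1
g6 = XOR(s, g5) = XOR(0, 1) = 1
g7 = NAND(g1, g6) = NAND(1, 1) = 0
So g6 = 1 and g7 = 0.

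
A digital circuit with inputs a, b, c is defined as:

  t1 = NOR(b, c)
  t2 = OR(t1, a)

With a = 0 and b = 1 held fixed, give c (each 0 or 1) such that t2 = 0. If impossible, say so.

c=0

Check with a = 0 and b = 1 and c=0:
t1 = NOR(b, c) = NOR(1, 0) = 0
t2 = OR(t1, a) = OR(0, 0) = 0
So t2 = 0.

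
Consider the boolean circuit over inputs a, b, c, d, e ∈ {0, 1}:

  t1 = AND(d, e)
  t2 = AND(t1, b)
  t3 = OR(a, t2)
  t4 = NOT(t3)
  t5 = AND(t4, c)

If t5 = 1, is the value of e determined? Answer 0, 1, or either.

either

Both values of e occur among assignments with t5 = 1:
  e=0: a=0, b=0, c=1, d=0, e=0
  e=1: a=0, b=0, c=1, d=0, e=1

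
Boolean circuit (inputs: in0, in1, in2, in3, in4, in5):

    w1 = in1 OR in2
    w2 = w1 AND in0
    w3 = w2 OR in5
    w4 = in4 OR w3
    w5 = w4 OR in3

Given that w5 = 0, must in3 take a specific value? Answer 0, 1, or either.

0

w5 = w4 OR in3 must be 0, so both w4 = 0 and in3 = 0.
w4 = in4 OR w3 must be 0, so both in4 = 0 and w3 = 0.
Every assignment with w5 = 0 has in3 = 0; there are 5 such assignment(s).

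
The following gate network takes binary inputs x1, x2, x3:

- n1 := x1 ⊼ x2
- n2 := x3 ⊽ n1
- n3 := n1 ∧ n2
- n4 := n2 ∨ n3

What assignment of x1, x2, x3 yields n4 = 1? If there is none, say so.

x1=1 x2=1 x3=0

n4 = n2 ∨ n3 must be 1, so at least one of n2, n3 is 1.
Check with x1=1 x2=1 x3=0:
n1 = x1 ⊼ x2 = 1 ⊼ 1 = 0
n2 = x3 ⊽ n1 = 0 ⊽ 0 = 1
n3 = n1 ∧ n2 = 0 ∧ 1 = 0
n4 = n2 ∨ n3 = 1 ∨ 0 = 1
So n4 = 1 as required.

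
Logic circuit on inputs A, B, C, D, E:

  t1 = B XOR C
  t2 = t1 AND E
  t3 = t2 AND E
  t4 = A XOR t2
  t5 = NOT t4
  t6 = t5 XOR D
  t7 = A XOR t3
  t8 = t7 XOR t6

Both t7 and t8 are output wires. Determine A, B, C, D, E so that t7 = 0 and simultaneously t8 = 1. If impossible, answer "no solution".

A=0, B=1, C=1, D=0, E=1

Check with A=0, B=1, C=1, D=0, E=1:
t1 = B XOR C = 1 XOR 1 = 0
t2 = t1 AND E = 0 AND 1 = 0
t3 = t2 AND E = 0 AND 1 = 0
t4 = A XOR t2 = 0 XOR 0 = 0
t5 = NOT t4 = NOT 0 = 1
t6 = t5 XOR D = 1 XOR 0 = 1
t7 = A XOR t3 = 0 XOR 0 = 0
t8 = t7 XOR t6 = 0 XOR 1 = 1
So t7 = 0 and t8 = 1.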